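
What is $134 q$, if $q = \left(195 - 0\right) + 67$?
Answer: $35108$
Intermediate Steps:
$q = 262$ ($q = \left(195 + 0\right) + 67 = 195 + 67 = 262$)
$134 q = 134 \cdot 262 = 35108$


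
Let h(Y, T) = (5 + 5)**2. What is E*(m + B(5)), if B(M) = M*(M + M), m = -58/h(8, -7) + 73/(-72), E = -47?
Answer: -4095157/1800 ≈ -2275.1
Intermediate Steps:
h(Y, T) = 100 (h(Y, T) = 10**2 = 100)
m = -2869/1800 (m = -58/100 + 73/(-72) = -58*1/100 + 73*(-1/72) = -29/50 - 73/72 = -2869/1800 ≈ -1.5939)
B(M) = 2*M**2 (B(M) = M*(2*M) = 2*M**2)
E*(m + B(5)) = -47*(-2869/1800 + 2*5**2) = -47*(-2869/1800 + 2*25) = -47*(-2869/1800 + 50) = -47*87131/1800 = -4095157/1800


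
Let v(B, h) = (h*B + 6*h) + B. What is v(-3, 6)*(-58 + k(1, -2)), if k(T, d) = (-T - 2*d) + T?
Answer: -810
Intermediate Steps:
v(B, h) = B + 6*h + B*h (v(B, h) = (B*h + 6*h) + B = (6*h + B*h) + B = B + 6*h + B*h)
k(T, d) = -2*d
v(-3, 6)*(-58 + k(1, -2)) = (-3 + 6*6 - 3*6)*(-58 - 2*(-2)) = (-3 + 36 - 18)*(-58 + 4) = 15*(-54) = -810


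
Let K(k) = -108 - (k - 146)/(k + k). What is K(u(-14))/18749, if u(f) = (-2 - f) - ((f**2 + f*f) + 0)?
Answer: -41303/7124620 ≈ -0.0057972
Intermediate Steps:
u(f) = -2 - f - 2*f**2 (u(f) = (-2 - f) - ((f**2 + f**2) + 0) = (-2 - f) - (2*f**2 + 0) = (-2 - f) - 2*f**2 = -2 - f - 2*f**2)
K(k) = -108 - (-146 + k)/(2*k)
K(u(-14))/18749 = (-217/2 + 73/(-2 - 1*(-14) - 2*(-14)**2))/18749 = (-217/2 + 73/(-2 + 14 - 2*196))*(1/18749) = (-217/2 + 73/(-2 + 14 - 392))*(1/18749) = (-217/2 + 73/(-380))*(1/18749) = (-217/2 + 73*(-1/380))*(1/18749) = (-217/2 - 73/380)*(1/18749) = -41303/380*1/18749 = -41303/7124620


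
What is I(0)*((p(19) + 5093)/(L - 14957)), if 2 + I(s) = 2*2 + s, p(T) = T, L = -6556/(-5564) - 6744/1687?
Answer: -666439228/975137955 ≈ -0.68343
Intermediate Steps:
L = -6615911/2346617 (L = -6556*(-1/5564) - 6744*1/1687 = 1639/1391 - 6744/1687 = -6615911/2346617 ≈ -2.8193)
I(s) = 2 + s (I(s) = -2 + (2*2 + s) = -2 + (4 + s) = 2 + s)
I(0)*((p(19) + 5093)/(L - 14957)) = (2 + 0)*((19 + 5093)/(-6615911/2346617 - 14957)) = 2*(5112/(-35104966380/2346617)) = 2*(5112*(-2346617/35104966380)) = 2*(-333219614/975137955) = -666439228/975137955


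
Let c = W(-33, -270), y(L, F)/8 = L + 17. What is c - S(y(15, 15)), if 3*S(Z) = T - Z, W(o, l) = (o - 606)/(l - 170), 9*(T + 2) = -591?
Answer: 432991/3960 ≈ 109.34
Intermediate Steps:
T = -203/3 (T = -2 + (1/9)*(-591) = -2 - 197/3 = -203/3 ≈ -67.667)
y(L, F) = 136 + 8*L (y(L, F) = 8*(L + 17) = 8*(17 + L) = 136 + 8*L)
W(o, l) = (-606 + o)/(-170 + l)
S(Z) = -203/9 - Z/3 (S(Z) = (-203/3 - Z)/3 = -203/9 - Z/3)
c = 639/440 (c = (-606 - 33)/(-170 - 270) = -639/(-440) = -1/440*(-639) = 639/440 ≈ 1.4523)
c - S(y(15, 15)) = 639/440 - (-203/9 - (136 + 8*15)/3) = 639/440 - (-203/9 - (136 + 120)/3) = 639/440 - (-203/9 - 1/3*256) = 639/440 - (-203/9 - 256/3) = 639/440 - 1*(-971/9) = 639/440 + 971/9 = 432991/3960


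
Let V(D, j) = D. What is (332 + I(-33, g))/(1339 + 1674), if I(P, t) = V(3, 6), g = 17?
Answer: 335/3013 ≈ 0.11118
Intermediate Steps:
I(P, t) = 3
(332 + I(-33, g))/(1339 + 1674) = (332 + 3)/(1339 + 1674) = 335/3013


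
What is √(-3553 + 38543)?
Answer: √34990 ≈ 187.06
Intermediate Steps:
√(-3553 + 38543) = √34990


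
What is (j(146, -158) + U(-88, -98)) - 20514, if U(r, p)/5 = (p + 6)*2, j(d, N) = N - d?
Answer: -21738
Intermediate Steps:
U(r, p) = 60 + 10*p (U(r, p) = 5*((p + 6)*2) = 5*((6 + p)*2) = 5*(12 + 2*p) = 60 + 10*p)
(j(146, -158) + U(-88, -98)) - 20514 = ((-158 - 1*146) + (60 + 10*(-98))) - 20514 = ((-158 - 146) + (60 - 980)) - 20514 = (-304 - 920) - 20514 = -1224 - 20514 = -21738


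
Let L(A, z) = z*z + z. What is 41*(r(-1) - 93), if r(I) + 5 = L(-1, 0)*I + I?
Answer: -4059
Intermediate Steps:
L(A, z) = z + z² (L(A, z) = z² + z = z + z²)
r(I) = -5 + I (r(I) = -5 + ((0*(1 + 0))*I + I) = -5 + ((0*1)*I + I) = -5 + (0*I + I) = -5 + (0 + I) = -5 + I)
41*(r(-1) - 93) = 41*((-5 - 1) - 93) = 41*(-6 - 93) = 41*(-99) = -4059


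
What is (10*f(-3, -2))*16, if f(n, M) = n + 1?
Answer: -320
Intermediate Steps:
f(n, M) = 1 + n
(10*f(-3, -2))*16 = (10*(1 - 3))*16 = (10*(-2))*16 = -20*16 = -320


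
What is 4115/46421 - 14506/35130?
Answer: -264411538/815384865 ≈ -0.32428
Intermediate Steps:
4115/46421 - 14506/35130 = 4115*(1/46421) - 14506*1/35130 = 4115/46421 - 7253/17565 = -264411538/815384865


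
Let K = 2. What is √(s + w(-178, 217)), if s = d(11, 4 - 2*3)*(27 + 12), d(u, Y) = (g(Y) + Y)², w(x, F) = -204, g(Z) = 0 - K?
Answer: 2*√105 ≈ 20.494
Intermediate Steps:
g(Z) = -2 (g(Z) = 0 - 1*2 = 0 - 2 = -2)
d(u, Y) = (-2 + Y)²
s = 624 (s = (-2 + (4 - 2*3))²*(27 + 12) = (-2 + (4 - 6))²*39 = (-2 - 2)²*39 = (-4)²*39 = 16*39 = 624)
√(s + w(-178, 217)) = √(624 - 204) = √420 = 2*√105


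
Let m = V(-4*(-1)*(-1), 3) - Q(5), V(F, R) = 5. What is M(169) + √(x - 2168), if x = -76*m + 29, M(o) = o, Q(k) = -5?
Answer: 169 + I*√2899 ≈ 169.0 + 53.842*I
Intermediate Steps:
m = 10 (m = 5 - 1*(-5) = 5 + 5 = 10)
x = -731 (x = -76*10 + 29 = -760 + 29 = -731)
M(169) + √(x - 2168) = 169 + √(-731 - 2168) = 169 + √(-2899) = 169 + I*√2899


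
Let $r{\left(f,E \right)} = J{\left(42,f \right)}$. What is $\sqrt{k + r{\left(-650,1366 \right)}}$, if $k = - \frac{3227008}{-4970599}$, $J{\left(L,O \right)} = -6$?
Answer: $\frac{i \sqrt{132200963775014}}{4970599} \approx 2.3132 i$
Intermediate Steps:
$r{\left(f,E \right)} = -6$
$k = \frac{3227008}{4970599}$ ($k = \left(-3227008\right) \left(- \frac{1}{4970599}\right) = \frac{3227008}{4970599} \approx 0.64922$)
$\sqrt{k + r{\left(-650,1366 \right)}} = \sqrt{\frac{3227008}{4970599} - 6} = \sqrt{- \frac{26596586}{4970599}} = \frac{i \sqrt{132200963775014}}{4970599}$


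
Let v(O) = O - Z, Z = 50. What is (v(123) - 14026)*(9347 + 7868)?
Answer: -240200895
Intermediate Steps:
v(O) = -50 + O (v(O) = O - 1*50 = O - 50 = -50 + O)
(v(123) - 14026)*(9347 + 7868) = ((-50 + 123) - 14026)*(9347 + 7868) = (73 - 14026)*17215 = -13953*17215 = -240200895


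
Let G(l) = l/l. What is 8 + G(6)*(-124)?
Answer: -116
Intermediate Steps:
G(l) = 1
8 + G(6)*(-124) = 8 + 1*(-124) = 8 - 124 = -116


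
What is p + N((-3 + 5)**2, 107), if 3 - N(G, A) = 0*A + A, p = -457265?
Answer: -457369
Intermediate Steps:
N(G, A) = 3 - A (N(G, A) = 3 - (0*A + A) = 3 - (0 + A) = 3 - A)
p + N((-3 + 5)**2, 107) = -457265 + (3 - 1*107) = -457265 + (3 - 107) = -457265 - 104 = -457369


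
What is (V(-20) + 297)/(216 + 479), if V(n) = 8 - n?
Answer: 65/139 ≈ 0.46763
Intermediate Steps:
(V(-20) + 297)/(216 + 479) = ((8 - 1*(-20)) + 297)/(216 + 479) = ((8 + 20) + 297)/695 = (28 + 297)*(1/695) = 325*(1/695) = 65/139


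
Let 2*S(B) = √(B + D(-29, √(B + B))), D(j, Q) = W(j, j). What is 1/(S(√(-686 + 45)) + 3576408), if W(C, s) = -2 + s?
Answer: 1/(3576408 + √(-31 + I*√641)/2) ≈ 2.7961e-7 - 0.e-13*I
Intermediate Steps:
D(j, Q) = -2 + j
S(B) = √(-31 + B)/2 (S(B) = √(B + (-2 - 29))/2 = √(B - 31)/2 = √(-31 + B)/2)
1/(S(√(-686 + 45)) + 3576408) = 1/(√(-31 + √(-686 + 45))/2 + 3576408) = 1/(√(-31 + √(-641))/2 + 3576408) = 1/(√(-31 + I*√641)/2 + 3576408) = 1/(3576408 + √(-31 + I*√641)/2)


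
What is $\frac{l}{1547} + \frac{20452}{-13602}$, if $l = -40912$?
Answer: $- \frac{294062134}{10521147} \approx -27.95$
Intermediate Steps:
$\frac{l}{1547} + \frac{20452}{-13602} = - \frac{40912}{1547} + \frac{20452}{-13602} = \left(-40912\right) \frac{1}{1547} + 20452 \left(- \frac{1}{13602}\right) = - \frac{40912}{1547} - \frac{10226}{6801} = - \frac{294062134}{10521147}$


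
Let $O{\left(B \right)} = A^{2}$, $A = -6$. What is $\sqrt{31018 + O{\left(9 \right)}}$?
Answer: $\sqrt{31054} \approx 176.22$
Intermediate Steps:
$O{\left(B \right)} = 36$ ($O{\left(B \right)} = \left(-6\right)^{2} = 36$)
$\sqrt{31018 + O{\left(9 \right)}} = \sqrt{31018 + 36} = \sqrt{31054}$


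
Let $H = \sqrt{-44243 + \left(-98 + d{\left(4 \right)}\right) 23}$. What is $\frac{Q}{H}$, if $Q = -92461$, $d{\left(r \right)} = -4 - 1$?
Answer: $\frac{92461 i \sqrt{11653}}{23306} \approx 428.26 i$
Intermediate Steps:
$d{\left(r \right)} = -5$ ($d{\left(r \right)} = -4 - 1 = -5$)
$H = 2 i \sqrt{11653}$ ($H = \sqrt{-44243 + \left(-98 - 5\right) 23} = \sqrt{-44243 - 2369} = \sqrt{-46612} = 2 i \sqrt{11653} \approx 215.9 i$)
$\frac{Q}{H} = - \frac{92461}{2 i \sqrt{11653}} = - 92461 \left(- \frac{i \sqrt{11653}}{23306}\right) = \frac{92461 i \sqrt{11653}}{23306}$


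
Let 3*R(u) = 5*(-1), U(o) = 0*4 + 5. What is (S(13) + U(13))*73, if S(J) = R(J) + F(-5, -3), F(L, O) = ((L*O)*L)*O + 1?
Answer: 50224/3 ≈ 16741.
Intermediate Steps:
U(o) = 5 (U(o) = 0 + 5 = 5)
R(u) = -5/3 (R(u) = (5*(-1))/3 = (1/3)*(-5) = -5/3)
F(L, O) = 1 + L**2*O**2 (F(L, O) = (O*L**2)*O + 1 = L**2*O**2 + 1 = 1 + L**2*O**2)
S(J) = 673/3 (S(J) = -5/3 + (1 + (-5)**2*(-3)**2) = -5/3 + (1 + 25*9) = -5/3 + (1 + 225) = -5/3 + 226 = 673/3)
(S(13) + U(13))*73 = (673/3 + 5)*73 = (688/3)*73 = 50224/3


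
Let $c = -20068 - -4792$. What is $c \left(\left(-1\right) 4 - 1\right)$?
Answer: $76380$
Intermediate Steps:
$c = -15276$ ($c = -20068 + 4792 = -15276$)
$c \left(\left(-1\right) 4 - 1\right) = - 15276 \left(\left(-1\right) 4 - 1\right) = - 15276 \left(-4 - 1\right) = \left(-15276\right) \left(-5\right) = 76380$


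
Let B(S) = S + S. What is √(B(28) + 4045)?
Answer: √4101 ≈ 64.039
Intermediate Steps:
B(S) = 2*S
√(B(28) + 4045) = √(2*28 + 4045) = √(56 + 4045) = √4101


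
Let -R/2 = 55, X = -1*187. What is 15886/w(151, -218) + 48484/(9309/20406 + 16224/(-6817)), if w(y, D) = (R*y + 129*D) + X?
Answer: -100986782986145606/4006886962743 ≈ -25203.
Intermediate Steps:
X = -187
R = -110 (R = -2*55 = -110)
w(y, D) = -187 - 110*y + 129*D (w(y, D) = (-110*y + 129*D) - 187 = -187 - 110*y + 129*D)
15886/w(151, -218) + 48484/(9309/20406 + 16224/(-6817)) = 15886/(-187 - 110*151 + 129*(-218)) + 48484/(9309/20406 + 16224/(-6817)) = 15886/(-187 - 16610 - 28122) + 48484/(9309*(1/20406) + 16224*(-1/6817)) = 15886/(-44919) + 48484/(3103/6802 - 16224/6817) = 15886*(-1/44919) + 48484/(-89202497/46369234) = -15886/44919 + 48484*(-46369234/89202497) = -15886/44919 - 2248165941256/89202497 = -100986782986145606/4006886962743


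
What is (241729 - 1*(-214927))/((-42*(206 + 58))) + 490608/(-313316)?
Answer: -2320585825/54281997 ≈ -42.751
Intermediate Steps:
(241729 - 1*(-214927))/((-42*(206 + 58))) + 490608/(-313316) = (241729 + 214927)/((-42*264)) + 490608*(-1/313316) = 456656/(-11088) - 122652/78329 = 456656*(-1/11088) - 122652/78329 = -28541/693 - 122652/78329 = -2320585825/54281997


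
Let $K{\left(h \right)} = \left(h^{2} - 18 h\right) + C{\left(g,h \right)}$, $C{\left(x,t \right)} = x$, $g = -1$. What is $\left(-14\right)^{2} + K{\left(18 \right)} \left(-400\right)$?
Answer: $596$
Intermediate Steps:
$K{\left(h \right)} = -1 + h^{2} - 18 h$ ($K{\left(h \right)} = \left(h^{2} - 18 h\right) - 1 = -1 + h^{2} - 18 h$)
$\left(-14\right)^{2} + K{\left(18 \right)} \left(-400\right) = \left(-14\right)^{2} + \left(-1 + 18^{2} - 324\right) \left(-400\right) = 196 + \left(-1 + 324 - 324\right) \left(-400\right) = 196 - -400 = 196 + 400 = 596$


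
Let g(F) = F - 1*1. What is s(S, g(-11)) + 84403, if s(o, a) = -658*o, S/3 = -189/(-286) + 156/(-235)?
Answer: 60352366/715 ≈ 84409.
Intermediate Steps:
g(F) = -1 + F (g(F) = F - 1 = -1 + F)
S = -603/67210 (S = 3*(-189/(-286) + 156/(-235)) = 3*(-189*(-1/286) + 156*(-1/235)) = 3*(189/286 - 156/235) = 3*(-201/67210) = -603/67210 ≈ -0.0089719)
s(S, g(-11)) + 84403 = -658*(-603/67210) + 84403 = 4221/715 + 84403 = 60352366/715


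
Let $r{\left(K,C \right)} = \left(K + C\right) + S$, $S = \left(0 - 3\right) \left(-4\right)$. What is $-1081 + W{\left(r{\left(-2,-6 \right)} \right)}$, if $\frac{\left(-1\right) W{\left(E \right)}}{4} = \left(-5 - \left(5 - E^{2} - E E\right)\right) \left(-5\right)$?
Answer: $-641$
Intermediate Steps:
$S = 12$ ($S = \left(-3\right) \left(-4\right) = 12$)
$r{\left(K,C \right)} = 12 + C + K$ ($r{\left(K,C \right)} = \left(K + C\right) + 12 = \left(C + K\right) + 12 = 12 + C + K$)
$W{\left(E \right)} = -200 + 40 E^{2}$ ($W{\left(E \right)} = - 4 \left(-5 - \left(5 - E^{2} - E E\right)\right) \left(-5\right) = - 4 \left(-5 + \left(\left(E^{2} + E^{2}\right) - 5\right)\right) \left(-5\right) = - 4 \left(-5 + \left(2 E^{2} - 5\right)\right) \left(-5\right) = - 4 \left(-5 + \left(-5 + 2 E^{2}\right)\right) \left(-5\right) = - 4 \left(-10 + 2 E^{2}\right) \left(-5\right) = - 4 \left(50 - 10 E^{2}\right) = -200 + 40 E^{2}$)
$-1081 + W{\left(r{\left(-2,-6 \right)} \right)} = -1081 - \left(200 - 40 \left(12 - 6 - 2\right)^{2}\right) = -1081 - \left(200 - 40 \cdot 4^{2}\right) = -1081 + \left(-200 + 40 \cdot 16\right) = -1081 + \left(-200 + 640\right) = -1081 + 440 = -641$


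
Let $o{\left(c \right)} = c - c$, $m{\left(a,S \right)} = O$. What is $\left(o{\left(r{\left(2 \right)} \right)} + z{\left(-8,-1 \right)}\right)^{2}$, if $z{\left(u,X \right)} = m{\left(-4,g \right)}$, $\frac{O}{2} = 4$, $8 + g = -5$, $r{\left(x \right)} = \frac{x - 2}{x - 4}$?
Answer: $64$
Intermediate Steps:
$r{\left(x \right)} = \frac{-2 + x}{-4 + x}$
$g = -13$ ($g = -8 - 5 = -13$)
$O = 8$ ($O = 2 \cdot 4 = 8$)
$m{\left(a,S \right)} = 8$
$o{\left(c \right)} = 0$
$z{\left(u,X \right)} = 8$
$\left(o{\left(r{\left(2 \right)} \right)} + z{\left(-8,-1 \right)}\right)^{2} = \left(0 + 8\right)^{2} = 8^{2} = 64$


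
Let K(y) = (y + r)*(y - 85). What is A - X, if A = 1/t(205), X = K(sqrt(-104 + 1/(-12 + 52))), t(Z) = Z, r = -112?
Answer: -15442273/1640 + 197*I*sqrt(41590)/20 ≈ -9416.0 + 2008.8*I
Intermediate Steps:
K(y) = (-112 + y)*(-85 + y) (K(y) = (y - 112)*(y - 85) = (-112 + y)*(-85 + y))
X = 376641/40 - 197*I*sqrt(41590)/20 (X = 9520 + (sqrt(-104 + 1/(-12 + 52)))**2 - 197*sqrt(-104 + 1/(-12 + 52)) = 9520 + (sqrt(-104 + 1/40))**2 - 197*sqrt(-104 + 1/40) = 9520 + (sqrt(-4159/40))**2 - 197*I*sqrt(41590)/20 = 9520 + (I*sqrt(41590)/20)**2 - 197*I*sqrt(41590)/20 = 9520 - 4159/40 - 197*I*sqrt(41590)/20 = 376641/40 - 197*I*sqrt(41590)/20 ≈ 9416.0 - 2008.8*I)
A = 1/205 ≈ 0.0048781
A - X = 1/205 - (376641/40 - 197*I*sqrt(41590)/20) = 1/205 + (-376641/40 + 197*I*sqrt(41590)/20) = -15442273/1640 + 197*I*sqrt(41590)/20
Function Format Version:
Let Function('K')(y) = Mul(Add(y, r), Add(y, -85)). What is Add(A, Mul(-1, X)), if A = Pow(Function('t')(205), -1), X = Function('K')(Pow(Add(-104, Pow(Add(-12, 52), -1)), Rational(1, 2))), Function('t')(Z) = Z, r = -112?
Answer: Add(Rational(-15442273, 1640), Mul(Rational(197, 20), I, Pow(41590, Rational(1, 2)))) ≈ Add(-9416.0, Mul(2008.8, I))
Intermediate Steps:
Function('K')(y) = Mul(Add(-112, y), Add(-85, y)) (Function('K')(y) = Mul(Add(y, -112), Add(y, -85)) = Mul(Add(-112, y), Add(-85, y)))
X = Add(Rational(376641, 40), Mul(Rational(-197, 20), I, Pow(41590, Rational(1, 2)))) (X = Add(9520, Pow(Pow(Add(-104, Pow(Add(-12, 52), -1)), Rational(1, 2)), 2), Mul(-197, Pow(Add(-104, Pow(Add(-12, 52), -1)), Rational(1, 2)))) = Add(9520, Pow(Pow(Add(-104, Pow(40, -1)), Rational(1, 2)), 2), Mul(-197, Pow(Add(-104, Pow(40, -1)), Rational(1, 2)))) = Add(9520, Pow(Pow(Add(-104, Rational(1, 40)), Rational(1, 2)), 2), Mul(-197, Pow(Add(-104, Rational(1, 40)), Rational(1, 2)))) = Add(9520, Pow(Pow(Rational(-4159, 40), Rational(1, 2)), 2), Mul(-197, Pow(Rational(-4159, 40), Rational(1, 2)))) = Add(9520, Pow(Mul(Rational(1, 20), I, Pow(41590, Rational(1, 2))), 2), Mul(-197, Mul(Rational(1, 20), I, Pow(41590, Rational(1, 2))))) = Add(9520, Rational(-4159, 40), Mul(Rational(-197, 20), I, Pow(41590, Rational(1, 2)))) = Add(Rational(376641, 40), Mul(Rational(-197, 20), I, Pow(41590, Rational(1, 2)))) ≈ Add(9416.0, Mul(-2008.8, I)))
A = Rational(1, 205) (A = Pow(205, -1) = Rational(1, 205) ≈ 0.0048781)
Add(A, Mul(-1, X)) = Add(Rational(1, 205), Mul(-1, Add(Rational(376641, 40), Mul(Rational(-197, 20), I, Pow(41590, Rational(1, 2)))))) = Add(Rational(1, 205), Add(Rational(-376641, 40), Mul(Rational(197, 20), I, Pow(41590, Rational(1, 2))))) = Add(Rational(-15442273, 1640), Mul(Rational(197, 20), I, Pow(41590, Rational(1, 2))))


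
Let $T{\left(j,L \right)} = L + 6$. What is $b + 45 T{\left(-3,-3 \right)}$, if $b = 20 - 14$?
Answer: $141$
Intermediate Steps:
$T{\left(j,L \right)} = 6 + L$
$b = 6$ ($b = 20 - 14 = 6$)
$b + 45 T{\left(-3,-3 \right)} = 6 + 45 \left(6 - 3\right) = 6 + 45 \cdot 3 = 6 + 135 = 141$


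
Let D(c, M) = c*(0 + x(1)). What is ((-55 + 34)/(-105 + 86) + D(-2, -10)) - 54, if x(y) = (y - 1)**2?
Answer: -1005/19 ≈ -52.895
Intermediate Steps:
x(y) = (-1 + y)**2
D(c, M) = 0 (D(c, M) = c*(0 + (-1 + 1)**2) = c*(0 + 0**2) = c*(0 + 0) = c*0 = 0)
((-55 + 34)/(-105 + 86) + D(-2, -10)) - 54 = ((-55 + 34)/(-105 + 86) + 0) - 54 = (-21/(-19) + 0) - 54 = (-21*(-1/19) + 0) - 54 = (21/19 + 0) - 54 = 21/19 - 54 = -1005/19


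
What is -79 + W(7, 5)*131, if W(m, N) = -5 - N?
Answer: -1389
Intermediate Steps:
-79 + W(7, 5)*131 = -79 + (-5 - 1*5)*131 = -79 + (-5 - 5)*131 = -79 - 10*131 = -79 - 1310 = -1389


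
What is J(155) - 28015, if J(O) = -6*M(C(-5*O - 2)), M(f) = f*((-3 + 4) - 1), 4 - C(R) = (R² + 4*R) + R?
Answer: -28015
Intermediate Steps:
C(R) = 4 - R² - 5*R (C(R) = 4 - ((R² + 4*R) + R) = 4 - (R² + 5*R) = 4 + (-R² - 5*R) = 4 - R² - 5*R)
M(f) = 0 (M(f) = f*(1 - 1) = f*0 = 0)
J(O) = 0 (J(O) = -6*0 = 0)
J(155) - 28015 = 0 - 28015 = -28015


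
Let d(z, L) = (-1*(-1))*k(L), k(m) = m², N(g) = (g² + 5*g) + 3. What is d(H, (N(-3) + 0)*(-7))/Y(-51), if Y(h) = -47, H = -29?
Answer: -441/47 ≈ -9.3830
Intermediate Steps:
N(g) = 3 + g² + 5*g
d(z, L) = L² (d(z, L) = (-1*(-1))*L² = 1*L² = L²)
d(H, (N(-3) + 0)*(-7))/Y(-51) = (((3 + (-3)² + 5*(-3)) + 0)*(-7))²/(-47) = (((3 + 9 - 15) + 0)*(-7))²*(-1/47) = ((-3 + 0)*(-7))²*(-1/47) = (-3*(-7))²*(-1/47) = 21²*(-1/47) = 441*(-1/47) = -441/47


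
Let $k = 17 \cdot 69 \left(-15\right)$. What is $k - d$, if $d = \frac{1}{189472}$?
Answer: $- \frac{3333759841}{189472} \approx -17595.0$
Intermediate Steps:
$k = -17595$ ($k = 1173 \left(-15\right) = -17595$)
$d = \frac{1}{189472} \approx 5.2778 \cdot 10^{-6}$
$k - d = -17595 - \frac{1}{189472} = - \frac{3333759841}{189472}$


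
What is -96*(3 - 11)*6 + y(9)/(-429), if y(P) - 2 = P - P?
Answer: 1976830/429 ≈ 4608.0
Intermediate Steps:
y(P) = 2 (y(P) = 2 + (P - P) = 2 + 0 = 2)
-96*(3 - 11)*6 + y(9)/(-429) = -96*(3 - 11)*6 + 2/(-429) = -(-768)*6 + 2*(-1/429) = -96*(-48) - 2/429 = 4608 - 2/429 = 1976830/429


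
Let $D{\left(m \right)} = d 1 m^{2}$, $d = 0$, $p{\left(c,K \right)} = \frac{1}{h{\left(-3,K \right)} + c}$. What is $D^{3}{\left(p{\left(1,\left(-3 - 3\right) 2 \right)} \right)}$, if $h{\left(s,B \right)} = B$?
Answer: $0$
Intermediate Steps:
$p{\left(c,K \right)} = \frac{1}{K + c}$
$D{\left(m \right)} = 0$ ($D{\left(m \right)} = 0 \cdot 1 m^{2} = 0 m^{2} = 0$)
$D^{3}{\left(p{\left(1,\left(-3 - 3\right) 2 \right)} \right)} = 0^{3} = 0$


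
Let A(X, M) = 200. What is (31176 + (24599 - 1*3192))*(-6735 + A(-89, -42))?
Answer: -343629905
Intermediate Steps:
(31176 + (24599 - 1*3192))*(-6735 + A(-89, -42)) = (31176 + (24599 - 1*3192))*(-6735 + 200) = (31176 + (24599 - 3192))*(-6535) = (31176 + 21407)*(-6535) = 52583*(-6535) = -343629905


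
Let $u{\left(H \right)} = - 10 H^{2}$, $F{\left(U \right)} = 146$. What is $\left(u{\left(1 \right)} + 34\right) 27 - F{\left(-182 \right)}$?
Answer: $502$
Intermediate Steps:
$\left(u{\left(1 \right)} + 34\right) 27 - F{\left(-182 \right)} = \left(- 10 \cdot 1^{2} + 34\right) 27 - 146 = \left(\left(-10\right) 1 + 34\right) 27 - 146 = \left(-10 + 34\right) 27 - 146 = 24 \cdot 27 - 146 = 648 - 146 = 502$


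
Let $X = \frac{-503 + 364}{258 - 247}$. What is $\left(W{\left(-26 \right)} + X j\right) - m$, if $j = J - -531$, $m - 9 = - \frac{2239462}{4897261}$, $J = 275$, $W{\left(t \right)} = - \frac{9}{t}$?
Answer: $- \frac{14276633445567}{1400616646} \approx -10193.0$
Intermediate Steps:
$X = - \frac{139}{11} \approx -12.636$
$m = \frac{41835887}{4897261}$ ($m = 9 - \frac{2239462}{4897261} = \frac{41835887}{4897261} \approx 8.5427$)
$j = 806$ ($j = 275 - -531 = 275 + 531 = 806$)
$\left(W{\left(-26 \right)} + X j\right) - m = \left(- \frac{9}{-26} - \frac{112034}{11}\right) - \frac{41835887}{4897261} = \left(\left(-9\right) \left(- \frac{1}{26}\right) - \frac{112034}{11}\right) - \frac{41835887}{4897261} = \left(\frac{9}{26} - \frac{112034}{11}\right) - \frac{41835887}{4897261} = - \frac{2912785}{286} - \frac{41835887}{4897261} = - \frac{14276633445567}{1400616646}$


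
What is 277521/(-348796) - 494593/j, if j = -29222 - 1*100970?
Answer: 34095261499/11352612208 ≈ 3.0033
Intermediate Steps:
j = -130192 (j = -29222 - 100970 = -130192)
277521/(-348796) - 494593/j = 277521/(-348796) - 494593/(-130192) = 277521*(-1/348796) - 494593*(-1/130192) = -277521/348796 + 494593/130192 = 34095261499/11352612208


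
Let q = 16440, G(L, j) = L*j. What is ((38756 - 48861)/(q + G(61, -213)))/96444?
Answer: -215/7073244 ≈ -3.0396e-5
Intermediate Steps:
((38756 - 48861)/(q + G(61, -213)))/96444 = ((38756 - 48861)/(16440 + 61*(-213)))/96444 = -10105/(16440 - 12993)*(1/96444) = -10105/3447*(1/96444) = -10105*1/3447*(1/96444) = -10105/3447*1/96444 = -215/7073244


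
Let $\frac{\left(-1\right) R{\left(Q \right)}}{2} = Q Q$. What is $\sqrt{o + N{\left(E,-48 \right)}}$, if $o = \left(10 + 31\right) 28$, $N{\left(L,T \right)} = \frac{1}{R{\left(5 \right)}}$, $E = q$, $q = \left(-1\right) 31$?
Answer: $\frac{19 \sqrt{318}}{10} \approx 33.882$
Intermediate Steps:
$q = -31$
$R{\left(Q \right)} = - 2 Q^{2}$ ($R{\left(Q \right)} = - 2 Q Q = - 2 Q^{2}$)
$E = -31$
$N{\left(L,T \right)} = - \frac{1}{50}$ ($N{\left(L,T \right)} = \frac{1}{\left(-2\right) 5^{2}} = \frac{1}{\left(-2\right) 25} = \frac{1}{-50} = - \frac{1}{50}$)
$o = 1148$ ($o = 41 \cdot 28 = 1148$)
$\sqrt{o + N{\left(E,-48 \right)}} = \sqrt{1148 - \frac{1}{50}} = \sqrt{\frac{57399}{50}} = \frac{19 \sqrt{318}}{10}$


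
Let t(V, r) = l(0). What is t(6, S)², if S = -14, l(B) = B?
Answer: 0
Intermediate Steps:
t(V, r) = 0
t(6, S)² = 0² = 0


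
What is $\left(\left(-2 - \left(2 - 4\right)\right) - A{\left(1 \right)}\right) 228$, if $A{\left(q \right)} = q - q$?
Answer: $0$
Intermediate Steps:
$A{\left(q \right)} = 0$
$\left(\left(-2 - \left(2 - 4\right)\right) - A{\left(1 \right)}\right) 228 = \left(\left(-2 - \left(2 - 4\right)\right) - 0\right) 228 = \left(\left(-2 - -2\right) + 0\right) 228 = \left(\left(-2 + 2\right) + 0\right) 228 = \left(0 + 0\right) 228 = 0 \cdot 228 = 0$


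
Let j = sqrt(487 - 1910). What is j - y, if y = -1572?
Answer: 1572 + I*sqrt(1423) ≈ 1572.0 + 37.723*I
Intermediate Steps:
j = I*sqrt(1423) (j = sqrt(-1423) = I*sqrt(1423) ≈ 37.723*I)
j - y = I*sqrt(1423) - 1*(-1572) = I*sqrt(1423) + 1572 = 1572 + I*sqrt(1423)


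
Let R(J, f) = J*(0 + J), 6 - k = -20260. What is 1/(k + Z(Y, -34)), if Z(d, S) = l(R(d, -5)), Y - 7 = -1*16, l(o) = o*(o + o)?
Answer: 1/33388 ≈ 2.9951e-5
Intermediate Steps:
k = 20266 (k = 6 - 1*(-20260) = 6 + 20260 = 20266)
R(J, f) = J**2 (R(J, f) = J*J = J**2)
l(o) = 2*o**2 (l(o) = o*(2*o) = 2*o**2)
Y = -9 (Y = 7 - 1*16 = 7 - 16 = -9)
Z(d, S) = 2*d**4 (Z(d, S) = 2*(d**2)**2 = 2*d**4)
1/(k + Z(Y, -34)) = 1/(20266 + 2*(-9)**4) = 1/(20266 + 2*6561) = 1/(20266 + 13122) = 1/33388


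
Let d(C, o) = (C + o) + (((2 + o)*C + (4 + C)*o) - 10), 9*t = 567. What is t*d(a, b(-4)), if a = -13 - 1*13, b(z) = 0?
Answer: -5544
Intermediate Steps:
t = 63 (t = (1/9)*567 = 63)
a = -26 (a = -13 - 13 = -26)
d(C, o) = -10 + C + o + C*(2 + o) + o*(4 + C) (d(C, o) = (C + o) + ((C*(2 + o) + o*(4 + C)) - 10) = (C + o) + (-10 + C*(2 + o) + o*(4 + C)) = -10 + C + o + C*(2 + o) + o*(4 + C))
t*d(a, b(-4)) = 63*(-10 + 3*(-26) + 5*0 + 2*(-26)*0) = 63*(-10 - 78 + 0 + 0) = 63*(-88) = -5544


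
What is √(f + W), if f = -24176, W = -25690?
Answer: I*√49866 ≈ 223.31*I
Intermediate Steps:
√(f + W) = √(-24176 - 25690) = √(-49866) = I*√49866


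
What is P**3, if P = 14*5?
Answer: 343000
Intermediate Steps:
P = 70
P**3 = 70**3 = 343000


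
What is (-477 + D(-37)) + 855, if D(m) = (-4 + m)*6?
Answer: 132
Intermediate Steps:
D(m) = -24 + 6*m
(-477 + D(-37)) + 855 = (-477 + (-24 + 6*(-37))) + 855 = (-477 + (-24 - 222)) + 855 = (-477 - 246) + 855 = -723 + 855 = 132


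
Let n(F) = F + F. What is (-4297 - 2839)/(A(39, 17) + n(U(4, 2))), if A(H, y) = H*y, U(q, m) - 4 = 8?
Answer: -7136/687 ≈ -10.387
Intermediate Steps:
U(q, m) = 12 (U(q, m) = 4 + 8 = 12)
n(F) = 2*F
(-4297 - 2839)/(A(39, 17) + n(U(4, 2))) = (-4297 - 2839)/(39*17 + 2*12) = -7136/(663 + 24) = -7136/687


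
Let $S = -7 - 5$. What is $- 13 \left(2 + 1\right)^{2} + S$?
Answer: $-129$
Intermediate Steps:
$S = -12$ ($S = -7 - 5 = -12$)
$- 13 \left(2 + 1\right)^{2} + S = - 13 \left(2 + 1\right)^{2} - 12 = - 13 \cdot 3^{2} - 12 = \left(-13\right) 9 - 12 = -117 - 12 = -129$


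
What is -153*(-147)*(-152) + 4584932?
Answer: 1166300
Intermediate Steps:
-153*(-147)*(-152) + 4584932 = 22491*(-152) + 4584932 = -3418632 + 4584932 = 1166300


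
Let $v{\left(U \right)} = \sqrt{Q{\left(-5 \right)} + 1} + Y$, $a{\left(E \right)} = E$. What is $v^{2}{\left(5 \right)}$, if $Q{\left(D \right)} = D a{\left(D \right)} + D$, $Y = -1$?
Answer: $\left(1 - \sqrt{21}\right)^{2} \approx 12.835$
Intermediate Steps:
$Q{\left(D \right)} = D + D^{2}$ ($Q{\left(D \right)} = D D + D = D^{2} + D = D + D^{2}$)
$v{\left(U \right)} = -1 + \sqrt{21}$ ($v{\left(U \right)} = \sqrt{- 5 \left(1 - 5\right) + 1} - 1 = \sqrt{\left(-5\right) \left(-4\right) + 1} - 1 = \sqrt{20 + 1} - 1 = \sqrt{21} - 1 = -1 + \sqrt{21}$)
$v^{2}{\left(5 \right)} = \left(-1 + \sqrt{21}\right)^{2}$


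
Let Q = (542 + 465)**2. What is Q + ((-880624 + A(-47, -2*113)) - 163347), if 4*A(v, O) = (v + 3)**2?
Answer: -29438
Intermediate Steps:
A(v, O) = (3 + v)**2/4 (A(v, O) = (v + 3)**2/4 = (3 + v)**2/4)
Q = 1014049 (Q = 1007**2 = 1014049)
Q + ((-880624 + A(-47, -2*113)) - 163347) = 1014049 + ((-880624 + (3 - 47)**2/4) - 163347) = 1014049 + ((-880624 + (1/4)*(-44)**2) - 163347) = 1014049 + ((-880624 + (1/4)*1936) - 163347) = 1014049 + ((-880624 + 484) - 163347) = 1014049 + (-880140 - 163347) = 1014049 - 1043487 = -29438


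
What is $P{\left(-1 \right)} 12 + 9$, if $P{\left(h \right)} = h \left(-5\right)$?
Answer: $69$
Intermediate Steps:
$P{\left(h \right)} = - 5 h$
$P{\left(-1 \right)} 12 + 9 = \left(-5\right) \left(-1\right) 12 + 9 = 5 \cdot 12 + 9 = 60 + 9 = 69$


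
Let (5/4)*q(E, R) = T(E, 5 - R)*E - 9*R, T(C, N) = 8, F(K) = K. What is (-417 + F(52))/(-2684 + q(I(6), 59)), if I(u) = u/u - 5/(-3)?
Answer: 5475/46376 ≈ 0.11806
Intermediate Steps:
I(u) = 8/3 (I(u) = 1 - 5*(-1/3) = 1 + 5/3 = 8/3)
q(E, R) = -36*R/5 + 32*E/5 (q(E, R) = 4*(8*E - 9*R)/5 = 4*(-9*R + 8*E)/5 = -36*R/5 + 32*E/5)
(-417 + F(52))/(-2684 + q(I(6), 59)) = (-417 + 52)/(-2684 + (-36/5*59 + (32/5)*(8/3))) = -365/(-2684 + (-2124/5 + 256/15)) = -365/(-2684 - 6116/15) = -365/(-46376/15) = -365*(-15/46376) = 5475/46376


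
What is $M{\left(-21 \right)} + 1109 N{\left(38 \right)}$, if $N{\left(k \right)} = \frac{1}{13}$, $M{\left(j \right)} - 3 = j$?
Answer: $\frac{875}{13} \approx 67.308$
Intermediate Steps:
$M{\left(j \right)} = 3 + j$
$N{\left(k \right)} = \frac{1}{13}$
$M{\left(-21 \right)} + 1109 N{\left(38 \right)} = \left(3 - 21\right) + 1109 \cdot \frac{1}{13} = -18 + \frac{1109}{13} = \frac{875}{13}$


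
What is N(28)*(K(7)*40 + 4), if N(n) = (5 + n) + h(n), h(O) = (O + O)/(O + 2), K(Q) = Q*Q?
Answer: 1027172/15 ≈ 68478.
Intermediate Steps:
K(Q) = Q²
h(O) = 2*O/(2 + O) (h(O) = (2*O)/(2 + O) = 2*O/(2 + O))
N(n) = 5 + n + 2*n/(2 + n) (N(n) = (5 + n) + 2*n/(2 + n) = 5 + n + 2*n/(2 + n))
N(28)*(K(7)*40 + 4) = ((10 + 28² + 9*28)/(2 + 28))*(7²*40 + 4) = ((10 + 784 + 252)/30)*(49*40 + 4) = ((1/30)*1046)*(1960 + 4) = (523/15)*1964 = 1027172/15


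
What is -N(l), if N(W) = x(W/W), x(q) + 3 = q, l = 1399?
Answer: 2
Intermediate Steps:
x(q) = -3 + q
N(W) = -2 (N(W) = -3 + W/W = -3 + 1 = -2)
-N(l) = -1*(-2) = 2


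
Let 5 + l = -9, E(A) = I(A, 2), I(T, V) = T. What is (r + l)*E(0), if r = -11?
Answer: 0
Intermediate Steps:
E(A) = A
l = -14 (l = -5 - 9 = -14)
(r + l)*E(0) = (-11 - 14)*0 = -25*0 = 0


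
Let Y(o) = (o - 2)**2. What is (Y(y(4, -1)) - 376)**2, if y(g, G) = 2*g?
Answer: 115600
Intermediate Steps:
Y(o) = (-2 + o)**2
(Y(y(4, -1)) - 376)**2 = ((-2 + 2*4)**2 - 376)**2 = ((-2 + 8)**2 - 376)**2 = (6**2 - 376)**2 = (36 - 376)**2 = (-340)**2 = 115600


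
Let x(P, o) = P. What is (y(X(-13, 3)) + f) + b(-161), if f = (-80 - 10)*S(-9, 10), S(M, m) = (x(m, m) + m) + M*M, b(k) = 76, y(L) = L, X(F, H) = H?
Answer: -9011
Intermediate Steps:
S(M, m) = M**2 + 2*m (S(M, m) = (m + m) + M*M = 2*m + M**2 = M**2 + 2*m)
f = -9090 (f = (-80 - 10)*((-9)**2 + 2*10) = -90*(81 + 20) = -90*101 = -9090)
(y(X(-13, 3)) + f) + b(-161) = (3 - 9090) + 76 = -9087 + 76 = -9011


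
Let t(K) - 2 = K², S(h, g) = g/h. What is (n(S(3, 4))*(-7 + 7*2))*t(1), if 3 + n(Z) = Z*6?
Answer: 105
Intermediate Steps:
n(Z) = -3 + 6*Z (n(Z) = -3 + Z*6 = -3 + 6*Z)
t(K) = 2 + K²
(n(S(3, 4))*(-7 + 7*2))*t(1) = ((-3 + 6*(4/3))*(-7 + 7*2))*(2 + 1²) = ((-3 + 6*(4*(⅓)))*(-7 + 14))*(2 + 1) = ((-3 + 6*(4/3))*7)*3 = ((-3 + 8)*7)*3 = (5*7)*3 = 35*3 = 105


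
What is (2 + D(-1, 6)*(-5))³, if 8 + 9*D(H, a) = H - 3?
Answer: 17576/27 ≈ 650.96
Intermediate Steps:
D(H, a) = -11/9 + H/9 (D(H, a) = -8/9 + (H - 3)/9 = -8/9 + (-3 + H)/9 = -8/9 + (-⅓ + H/9) = -11/9 + H/9)
(2 + D(-1, 6)*(-5))³ = (2 + (-11/9 + (⅑)*(-1))*(-5))³ = (2 + (-11/9 - ⅑)*(-5))³ = (2 - 4/3*(-5))³ = (2 + 20/3)³ = (26/3)³ = 17576/27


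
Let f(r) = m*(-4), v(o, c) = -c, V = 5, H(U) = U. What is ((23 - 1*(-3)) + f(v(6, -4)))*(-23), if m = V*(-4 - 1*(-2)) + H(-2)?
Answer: -1702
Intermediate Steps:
m = -12 (m = 5*(-4 - 1*(-2)) - 2 = 5*(-4 + 2) - 2 = 5*(-2) - 2 = -10 - 2 = -12)
f(r) = 48 (f(r) = -12*(-4) = 48)
((23 - 1*(-3)) + f(v(6, -4)))*(-23) = ((23 - 1*(-3)) + 48)*(-23) = ((23 + 3) + 48)*(-23) = (26 + 48)*(-23) = 74*(-23) = -1702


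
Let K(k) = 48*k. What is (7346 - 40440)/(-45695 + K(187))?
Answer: 33094/36719 ≈ 0.90128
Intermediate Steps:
(7346 - 40440)/(-45695 + K(187)) = (7346 - 40440)/(-45695 + 48*187) = -33094/(-45695 + 8976) = -33094/(-36719) = -33094*(-1/36719) = 33094/36719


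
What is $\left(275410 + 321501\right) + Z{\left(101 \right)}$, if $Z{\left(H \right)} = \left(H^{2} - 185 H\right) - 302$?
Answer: $588125$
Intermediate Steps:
$Z{\left(H \right)} = -302 + H^{2} - 185 H$
$\left(275410 + 321501\right) + Z{\left(101 \right)} = \left(275410 + 321501\right) - \left(18987 - 10201\right) = 596911 - 8786 = 588125$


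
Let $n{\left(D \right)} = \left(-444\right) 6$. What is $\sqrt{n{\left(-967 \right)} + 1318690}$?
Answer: $\sqrt{1316026} \approx 1147.2$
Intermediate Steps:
$n{\left(D \right)} = -2664$
$\sqrt{n{\left(-967 \right)} + 1318690} = \sqrt{-2664 + 1318690} = \sqrt{1316026}$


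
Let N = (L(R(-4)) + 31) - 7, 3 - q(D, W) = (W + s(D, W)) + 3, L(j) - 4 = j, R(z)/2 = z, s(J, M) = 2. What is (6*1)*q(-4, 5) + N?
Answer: -22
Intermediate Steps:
R(z) = 2*z
L(j) = 4 + j
q(D, W) = -2 - W (q(D, W) = 3 - ((W + 2) + 3) = 3 - ((2 + W) + 3) = 3 - (5 + W) = 3 + (-5 - W) = -2 - W)
N = 20 (N = ((4 + 2*(-4)) + 31) - 7 = ((4 - 8) + 31) - 7 = (-4 + 31) - 7 = 27 - 7 = 20)
(6*1)*q(-4, 5) + N = (6*1)*(-2 - 1*5) + 20 = 6*(-2 - 5) + 20 = 6*(-7) + 20 = -42 + 20 = -22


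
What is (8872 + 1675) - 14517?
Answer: -3970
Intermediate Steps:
(8872 + 1675) - 14517 = 10547 - 14517 = -3970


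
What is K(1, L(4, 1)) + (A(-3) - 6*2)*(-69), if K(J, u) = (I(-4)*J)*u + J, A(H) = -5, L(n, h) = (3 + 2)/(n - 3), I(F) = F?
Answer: 1154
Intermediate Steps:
L(n, h) = 5/(-3 + n)
K(J, u) = J - 4*J*u (K(J, u) = (-4*J)*u + J = -4*J*u + J = J - 4*J*u)
K(1, L(4, 1)) + (A(-3) - 6*2)*(-69) = 1*(1 - 20/(-3 + 4)) + (-5 - 6*2)*(-69) = 1*(1 - 20/1) + (-5 - 12)*(-69) = 1*(1 - 20) - 17*(-69) = 1*(1 - 4*5) + 1173 = 1*(1 - 20) + 1173 = 1*(-19) + 1173 = -19 + 1173 = 1154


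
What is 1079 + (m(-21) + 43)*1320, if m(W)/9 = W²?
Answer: 5296919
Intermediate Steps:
m(W) = 9*W²
1079 + (m(-21) + 43)*1320 = 1079 + (9*(-21)² + 43)*1320 = 1079 + (9*441 + 43)*1320 = 1079 + (3969 + 43)*1320 = 1079 + 4012*1320 = 1079 + 5295840 = 5296919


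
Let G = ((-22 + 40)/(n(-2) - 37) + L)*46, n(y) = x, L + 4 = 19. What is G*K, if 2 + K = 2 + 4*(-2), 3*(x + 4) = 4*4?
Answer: -570768/107 ≈ -5334.3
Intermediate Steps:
x = 4/3 (x = -4 + (4*4)/3 = -4 + (⅓)*16 = -4 + 16/3 = 4/3 ≈ 1.3333)
L = 15 (L = -4 + 19 = 15)
n(y) = 4/3
K = -8 (K = -2 + (2 + 4*(-2)) = -2 + (2 - 8) = -2 - 6 = -8)
G = 71346/107 (G = ((-22 + 40)/(4/3 - 37) + 15)*46 = (18/(-107/3) + 15)*46 = (18*(-3/107) + 15)*46 = (-54/107 + 15)*46 = (1551/107)*46 = 71346/107 ≈ 666.79)
G*K = (71346/107)*(-8) = -570768/107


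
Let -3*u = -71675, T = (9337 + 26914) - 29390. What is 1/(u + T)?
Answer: 3/92258 ≈ 3.2517e-5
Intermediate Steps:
T = 6861 (T = 36251 - 29390 = 6861)
u = 71675/3 (u = -⅓*(-71675) = 71675/3 ≈ 23892.)
1/(u + T) = 1/(71675/3 + 6861) = 1/(92258/3) = 3/92258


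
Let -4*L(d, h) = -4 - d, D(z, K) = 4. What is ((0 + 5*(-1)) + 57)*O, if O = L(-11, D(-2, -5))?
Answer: -91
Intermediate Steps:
L(d, h) = 1 + d/4 (L(d, h) = -(-4 - d)/4 = 1 + d/4)
O = -7/4 (O = 1 + (1/4)*(-11) = 1 - 11/4 = -7/4 ≈ -1.7500)
((0 + 5*(-1)) + 57)*O = ((0 + 5*(-1)) + 57)*(-7/4) = ((0 - 5) + 57)*(-7/4) = (-5 + 57)*(-7/4) = 52*(-7/4) = -91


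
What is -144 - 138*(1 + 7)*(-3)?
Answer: 3168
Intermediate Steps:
-144 - 138*(1 + 7)*(-3) = -144 - 1104*(-3) = -144 - 138*(-24) = -144 + 3312 = 3168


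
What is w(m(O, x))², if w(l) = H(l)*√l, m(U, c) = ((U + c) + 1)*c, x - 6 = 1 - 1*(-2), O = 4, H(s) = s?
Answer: 2000376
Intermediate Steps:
x = 9 (x = 6 + (1 - 1*(-2)) = 6 + (1 + 2) = 6 + 3 = 9)
m(U, c) = c*(1 + U + c) (m(U, c) = (1 + U + c)*c = c*(1 + U + c))
w(l) = l^(3/2) (w(l) = l*√l = l^(3/2))
w(m(O, x))² = ((9*(1 + 4 + 9))^(3/2))² = ((9*14)^(3/2))² = (126^(3/2))² = (378*√14)² = 2000376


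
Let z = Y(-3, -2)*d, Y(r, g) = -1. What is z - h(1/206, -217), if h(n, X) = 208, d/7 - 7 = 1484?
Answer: -10645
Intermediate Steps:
d = 10437 (d = 49 + 7*1484 = 49 + 10388 = 10437)
z = -10437 (z = -1*10437 = -10437)
z - h(1/206, -217) = -10437 - 1*208 = -10437 - 208 = -10645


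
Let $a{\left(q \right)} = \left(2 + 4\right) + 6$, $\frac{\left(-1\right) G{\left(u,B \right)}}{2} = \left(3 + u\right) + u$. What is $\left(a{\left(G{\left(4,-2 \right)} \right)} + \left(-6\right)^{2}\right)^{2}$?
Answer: $2304$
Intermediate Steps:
$G{\left(u,B \right)} = -6 - 4 u$ ($G{\left(u,B \right)} = - 2 \left(\left(3 + u\right) + u\right) = - 2 \left(3 + 2 u\right) = -6 - 4 u$)
$a{\left(q \right)} = 12$ ($a{\left(q \right)} = 6 + 6 = 12$)
$\left(a{\left(G{\left(4,-2 \right)} \right)} + \left(-6\right)^{2}\right)^{2} = \left(12 + \left(-6\right)^{2}\right)^{2} = \left(12 + 36\right)^{2} = 48^{2} = 2304$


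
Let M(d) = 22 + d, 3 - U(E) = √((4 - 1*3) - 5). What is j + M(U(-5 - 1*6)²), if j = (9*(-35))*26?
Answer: -8163 - 12*I ≈ -8163.0 - 12.0*I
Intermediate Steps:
U(E) = 3 - 2*I (U(E) = 3 - √((4 - 1*3) - 5) = 3 - √((4 - 3) - 5) = 3 - √(1 - 5) = 3 - √(-4) = 3 - 2*I)
j = -8190 (j = -315*26 = -8190)
j + M(U(-5 - 1*6)²) = -8190 + (22 + (3 - 2*I)²) = -8168 + (3 - 2*I)²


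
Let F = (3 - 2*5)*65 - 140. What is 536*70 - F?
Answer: 38115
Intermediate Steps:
F = -595 (F = (3 - 10)*65 - 140 = -7*65 - 140 = -455 - 140 = -595)
536*70 - F = 536*70 - 1*(-595) = 37520 + 595 = 38115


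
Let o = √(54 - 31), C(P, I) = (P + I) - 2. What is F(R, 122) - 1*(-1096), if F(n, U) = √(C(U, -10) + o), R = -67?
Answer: 1096 + √(110 + √23) ≈ 1106.7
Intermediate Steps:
C(P, I) = -2 + I + P (C(P, I) = (I + P) - 2 = -2 + I + P)
o = √23 ≈ 4.7958
F(n, U) = √(-12 + U + √23) (F(n, U) = √((-2 - 10 + U) + √23) = √((-12 + U) + √23) = √(-12 + U + √23))
F(R, 122) - 1*(-1096) = √(-12 + 122 + √23) - 1*(-1096) = √(110 + √23) + 1096 = 1096 + √(110 + √23)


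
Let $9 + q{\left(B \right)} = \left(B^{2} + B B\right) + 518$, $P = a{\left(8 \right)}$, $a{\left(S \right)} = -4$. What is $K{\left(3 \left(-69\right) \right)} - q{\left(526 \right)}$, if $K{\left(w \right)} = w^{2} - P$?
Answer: $-511008$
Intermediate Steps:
$P = -4$
$q{\left(B \right)} = 509 + 2 B^{2}$ ($q{\left(B \right)} = -9 + \left(\left(B^{2} + B B\right) + 518\right) = -9 + \left(\left(B^{2} + B^{2}\right) + 518\right) = -9 + \left(2 B^{2} + 518\right) = -9 + \left(518 + 2 B^{2}\right) = 509 + 2 B^{2}$)
$K{\left(w \right)} = 4 + w^{2}$ ($K{\left(w \right)} = w^{2} - -4 = w^{2} + 4 = 4 + w^{2}$)
$K{\left(3 \left(-69\right) \right)} - q{\left(526 \right)} = \left(4 + \left(3 \left(-69\right)\right)^{2}\right) - \left(509 + 2 \cdot 526^{2}\right) = \left(4 + \left(-207\right)^{2}\right) - \left(509 + 2 \cdot 276676\right) = \left(4 + 42849\right) - \left(509 + 553352\right) = 42853 - 553861 = -511008$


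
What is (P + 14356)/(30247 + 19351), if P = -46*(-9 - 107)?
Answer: 9846/24799 ≈ 0.39703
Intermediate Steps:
P = 5336 (P = -46*(-116) = 5336)
(P + 14356)/(30247 + 19351) = (5336 + 14356)/(30247 + 19351) = 19692/49598 = 19692*(1/49598) = 9846/24799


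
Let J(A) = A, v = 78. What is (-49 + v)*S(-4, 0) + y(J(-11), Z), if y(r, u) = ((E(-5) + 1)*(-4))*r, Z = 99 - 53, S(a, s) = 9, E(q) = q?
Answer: 85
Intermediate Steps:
Z = 46
y(r, u) = 16*r (y(r, u) = ((-5 + 1)*(-4))*r = (-4*(-4))*r = 16*r)
(-49 + v)*S(-4, 0) + y(J(-11), Z) = (-49 + 78)*9 + 16*(-11) = 29*9 - 176 = 261 - 176 = 85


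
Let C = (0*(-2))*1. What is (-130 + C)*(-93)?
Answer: 12090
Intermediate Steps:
C = 0 (C = 0*1 = 0)
(-130 + C)*(-93) = (-130 + 0)*(-93) = -130*(-93) = 12090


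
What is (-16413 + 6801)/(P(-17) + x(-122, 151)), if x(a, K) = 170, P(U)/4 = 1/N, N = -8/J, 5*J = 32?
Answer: -8010/139 ≈ -57.626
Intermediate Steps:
J = 32/5 (J = (1/5)*32 = 32/5 ≈ 6.4000)
N = -5/4 (N = -8/32/5 = -8*5/32 = -5/4 ≈ -1.2500)
P(U) = -16/5 (P(U) = 4/(-5/4) = 4*(-4/5) = -16/5)
(-16413 + 6801)/(P(-17) + x(-122, 151)) = (-16413 + 6801)/(-16/5 + 170) = -9612/834/5 = -9612*5/834 = -8010/139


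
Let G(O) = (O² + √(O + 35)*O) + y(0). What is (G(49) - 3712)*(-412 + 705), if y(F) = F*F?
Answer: -384123 + 28714*√21 ≈ -2.5254e+5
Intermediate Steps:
y(F) = F²
G(O) = O² + O*√(35 + O) (G(O) = (O² + √(O + 35)*O) + 0² = (O² + √(35 + O)*O) + 0 = (O² + O*√(35 + O)) + 0 = O² + O*√(35 + O))
(G(49) - 3712)*(-412 + 705) = (49*(49 + √(35 + 49)) - 3712)*(-412 + 705) = (49*(49 + √84) - 3712)*293 = (49*(49 + 2*√21) - 3712)*293 = ((2401 + 98*√21) - 3712)*293 = (-1311 + 98*√21)*293 = -384123 + 28714*√21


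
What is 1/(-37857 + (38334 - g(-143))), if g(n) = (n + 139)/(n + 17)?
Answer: 63/30049 ≈ 0.0020966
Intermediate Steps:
g(n) = (139 + n)/(17 + n)
1/(-37857 + (38334 - g(-143))) = 1/(-37857 + (38334 - (139 - 143)/(17 - 143))) = 1/(-37857 + (38334 - (-4)/(-126))) = 1/(-37857 + (38334 - (-1)*(-4)/126)) = 1/(-37857 + (38334 - 1*2/63)) = 1/(-37857 + (38334 - 2/63)) = 1/(-37857 + 2415040/63) = 1/(30049/63) = 63/30049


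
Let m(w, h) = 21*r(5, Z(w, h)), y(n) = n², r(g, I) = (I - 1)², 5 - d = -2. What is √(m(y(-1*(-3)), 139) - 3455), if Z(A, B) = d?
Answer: I*√2699 ≈ 51.952*I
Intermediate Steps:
d = 7 (d = 5 - 1*(-2) = 5 + 2 = 7)
Z(A, B) = 7
r(g, I) = (-1 + I)²
m(w, h) = 756 (m(w, h) = 21*(-1 + 7)² = 21*6² = 21*36 = 756)
√(m(y(-1*(-3)), 139) - 3455) = √(756 - 3455) = √(-2699) = I*√2699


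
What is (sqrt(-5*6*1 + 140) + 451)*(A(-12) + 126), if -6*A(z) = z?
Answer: 57728 + 128*sqrt(110) ≈ 59071.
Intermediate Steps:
A(z) = -z/6
(sqrt(-5*6*1 + 140) + 451)*(A(-12) + 126) = (sqrt(-5*6*1 + 140) + 451)*(-1/6*(-12) + 126) = (sqrt(-30*1 + 140) + 451)*(2 + 126) = (sqrt(-30 + 140) + 451)*128 = (sqrt(110) + 451)*128 = (451 + sqrt(110))*128 = 57728 + 128*sqrt(110)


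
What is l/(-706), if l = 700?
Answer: -350/353 ≈ -0.99150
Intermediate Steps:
l/(-706) = 700/(-706) = 700*(-1/706) = -350/353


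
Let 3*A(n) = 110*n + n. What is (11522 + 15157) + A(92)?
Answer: 30083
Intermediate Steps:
A(n) = 37*n (A(n) = (110*n + n)/3 = (111*n)/3 = 37*n)
(11522 + 15157) + A(92) = (11522 + 15157) + 37*92 = 26679 + 3404 = 30083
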